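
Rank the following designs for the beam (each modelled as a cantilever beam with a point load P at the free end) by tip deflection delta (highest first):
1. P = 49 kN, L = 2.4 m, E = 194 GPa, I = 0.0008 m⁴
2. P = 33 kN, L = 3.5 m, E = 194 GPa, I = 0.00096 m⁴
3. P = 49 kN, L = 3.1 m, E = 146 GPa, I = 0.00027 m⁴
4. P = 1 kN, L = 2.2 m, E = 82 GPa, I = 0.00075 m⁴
Model: a cantilever beam with a point load P at the free end, so delta = (P·L^3) / (3·E·I) (SI units).
  Case 1: delta = (49000 × 2.4^3) / (3 × (1.94 × 10¹¹) × 0.0008) = 0.001455 m = 1.455 mm
  Case 2: delta = (33000 × 3.5^3) / (3 × (1.94 × 10¹¹) × 0.00096) = 0.002532 m = 2.532 mm
  Case 3: delta = (49000 × 3.1^3) / (3 × (1.46 × 10¹¹) × 0.00027) = 0.01234 m = 12.34 mm
  Case 4: delta = (1000 × 2.2^3) / (3 × (8.2 × 10¹⁰) × 0.00075) = 5.771 × 10⁻⁵ m = 0.05771 mm
Ordering: 12.34 mm (case 3) > 2.532 mm (case 2) > 1.455 mm (case 1) > 0.05771 mm (case 4)
Final answer: 3, 2, 1, 4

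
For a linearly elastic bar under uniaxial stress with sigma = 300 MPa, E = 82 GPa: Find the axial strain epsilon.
Model: a linearly elastic bar under uniaxial stress, so epsilon = sigma / E.
Convert to SI units:
  sigma = 300 MPa = 3 × 10⁸ Pa
  E = 82 GPa = 8.2 × 10¹⁰ Pa
Substitute:
  epsilon = (3 × 10⁸) / (8.2 × 10¹⁰)
  epsilon = 0.003659
Final answer: epsilon = 0.003659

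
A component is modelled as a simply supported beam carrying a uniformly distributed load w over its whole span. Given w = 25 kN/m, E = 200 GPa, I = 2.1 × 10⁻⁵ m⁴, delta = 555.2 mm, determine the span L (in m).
Model: a simply supported beam carrying a uniformly distributed load w over its whole span, so delta = (5·w·L^4) / (384·E·I).
Solve for L: L = ((384·delta·E·I) / (5·w))^(1/4).
Convert to SI units:
  w = 25 kN/m = 25000 N/m
  E = 200 GPa = 2 × 10¹¹ Pa
  delta = 555.2 mm = 0.5552 m
Substitute:
  L = ((384 × 0.5552 × (2 × 10¹¹) × (2.1 × 10⁻⁵)) / (5 × 25000))^(1/4)
  L = 9.2 m
Final answer: L = 9.2 m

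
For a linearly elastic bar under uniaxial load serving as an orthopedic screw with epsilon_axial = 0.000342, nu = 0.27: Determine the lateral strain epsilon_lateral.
Model: a linearly elastic bar under uniaxial load, so epsilon_lateral = -nu·epsilon_axial.
Substitute:
  epsilon_lateral = -(0.27 × 0.000342)
  epsilon_lateral = -9.234 × 10⁻⁵
Final answer: epsilon_lateral = -9.234 × 10⁻⁵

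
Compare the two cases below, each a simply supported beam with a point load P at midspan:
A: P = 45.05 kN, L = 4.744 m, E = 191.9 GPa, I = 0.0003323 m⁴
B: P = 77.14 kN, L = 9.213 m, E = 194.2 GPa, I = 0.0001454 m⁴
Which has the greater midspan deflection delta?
Model: a simply supported beam with a point load P at midspan, so delta = (P·L^3) / (48·E·I) (SI units).
  A: delta = (45050 × 4.744^3) / (48 × (1.919 × 10¹¹) × 0.0003323) = 0.001571 m = 1.571 mm
  B: delta = (77140 × 9.213^3) / (48 × (1.942 × 10¹¹) × 0.0001454) = 0.04451 m = 44.51 mm
44.51 mm > 1.571 mm, so B is larger.
Final answer: B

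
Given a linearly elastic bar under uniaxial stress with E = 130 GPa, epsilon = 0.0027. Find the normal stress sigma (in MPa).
Model: a linearly elastic bar under uniaxial stress, so sigma = E·epsilon.
Convert to SI units:
  E = 130 GPa = 1.3 × 10¹¹ Pa
Substitute:
  sigma = (1.3 × 10¹¹) × 0.0027
  sigma = 3.51 × 10⁸ Pa
Convert: sigma = 3.51 × 10⁸ Pa = 351 MPa
Final answer: sigma = 351 MPa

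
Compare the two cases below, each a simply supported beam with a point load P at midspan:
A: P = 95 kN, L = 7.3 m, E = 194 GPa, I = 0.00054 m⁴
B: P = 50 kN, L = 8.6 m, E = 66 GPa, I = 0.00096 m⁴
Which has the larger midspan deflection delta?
Model: a simply supported beam with a point load P at midspan, so delta = (P·L^3) / (48·E·I) (SI units).
  A: delta = (95000 × 7.3^3) / (48 × (1.94 × 10¹¹) × 0.00054) = 0.007349 m = 7.349 mm
  B: delta = (50000 × 8.6^3) / (48 × (6.6 × 10¹⁰) × 0.00096) = 0.01046 m = 10.46 mm
10.46 mm > 7.349 mm, so B is larger.
Final answer: B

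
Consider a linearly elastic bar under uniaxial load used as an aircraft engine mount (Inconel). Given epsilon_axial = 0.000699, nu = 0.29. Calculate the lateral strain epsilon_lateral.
Model: a linearly elastic bar under uniaxial load, so epsilon_lateral = -nu·epsilon_axial.
Substitute:
  epsilon_lateral = -(0.29 × 0.000699)
  epsilon_lateral = -0.0002027
Final answer: epsilon_lateral = -0.0002027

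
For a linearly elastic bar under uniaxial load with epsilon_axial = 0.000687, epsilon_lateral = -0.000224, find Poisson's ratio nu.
Model: a linearly elastic bar under uniaxial load, so epsilon_lateral = -nu·epsilon_axial.
Solve for nu: nu = -epsilon_lateral / epsilon_axial.
Substitute:
  nu = -(-0.000224) / 0.000687
  nu = 0.3261
Final answer: nu = 0.3261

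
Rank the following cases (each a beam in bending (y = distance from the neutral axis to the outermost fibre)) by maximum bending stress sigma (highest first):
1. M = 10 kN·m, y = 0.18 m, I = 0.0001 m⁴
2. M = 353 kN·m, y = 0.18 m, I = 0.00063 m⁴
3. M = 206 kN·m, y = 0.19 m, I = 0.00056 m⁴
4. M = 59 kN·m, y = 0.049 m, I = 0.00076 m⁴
Model: a beam in bending (y = distance from the neutral axis to the outermost fibre), so sigma = (M·y) / I (SI units).
  Case 1: sigma = (10000 × 0.18) / 0.0001 = 1.8 × 10⁷ Pa = 18 MPa
  Case 2: sigma = (353000 × 0.18) / 0.00063 = 1.009 × 10⁸ Pa = 100.9 MPa
  Case 3: sigma = (206000 × 0.19) / 0.00056 = 6.989 × 10⁷ Pa = 69.89 MPa
  Case 4: sigma = (59000 × 0.049) / 0.00076 = 3.804 × 10⁶ Pa = 3.804 MPa
Ordering: 100.9 MPa (case 2) > 69.89 MPa (case 3) > 18 MPa (case 1) > 3.804 MPa (case 4)
Final answer: 2, 3, 1, 4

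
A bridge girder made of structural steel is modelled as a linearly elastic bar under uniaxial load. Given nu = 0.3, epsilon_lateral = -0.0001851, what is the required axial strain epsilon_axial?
Model: a linearly elastic bar under uniaxial load, so epsilon_lateral = -nu·epsilon_axial.
Solve for epsilon_axial: epsilon_axial = -epsilon_lateral / nu.
Substitute:
  epsilon_axial = -(-0.0001851) / 0.3
  epsilon_axial = 0.000617
Final answer: epsilon_axial = 0.000617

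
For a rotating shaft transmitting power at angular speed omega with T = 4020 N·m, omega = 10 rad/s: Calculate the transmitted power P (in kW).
Model: a rotating shaft transmitting power at angular speed omega, so P = T·omega.
Substitute:
  P = 4020 × 10
  P = 40200 W
Convert: P = 40200 W = 40.2 kW
Final answer: P = 40.2 kW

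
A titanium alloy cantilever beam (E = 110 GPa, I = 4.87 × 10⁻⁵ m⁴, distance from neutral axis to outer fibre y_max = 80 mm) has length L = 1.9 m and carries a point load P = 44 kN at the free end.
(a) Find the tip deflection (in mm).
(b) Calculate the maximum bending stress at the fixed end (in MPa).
(a) Tip deflection of a cantilever with an end point load: δ = P·L^3 / (3·E·I). Convert P = 44 kN = 44000 N, E = 110 GPa = 1.1 × 10¹¹ Pa.
  δ = (44000 × 1.9^3) / (3 × (1.1 × 10¹¹) × (4.87 × 10⁻⁵)) = 0.01878 m = 18.78 mm
(b) Maximum bending moment at the fixed end: M = P·L = 44000 × 1.9 = 83600 N·m. Convert y_max = 80 mm = 0.08 m.
  σ = M·y_max / I = (83600 × 0.08) / (4.87 × 10⁻⁵) = 1.373 × 10⁸ Pa = 137.3 MPa
Final answer: (a) δ = 18.78 mm, (b) σ = 137.3 MPa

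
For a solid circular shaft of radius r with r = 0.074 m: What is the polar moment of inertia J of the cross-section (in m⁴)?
Model: a solid circular shaft of radius r, so J = (π·r^4) / 2.
Substitute:
  J = (π × 0.074^4) / 2
  J = 4.71 × 10⁻⁵ m⁴
Final answer: J = 4.71 × 10⁻⁵ m⁴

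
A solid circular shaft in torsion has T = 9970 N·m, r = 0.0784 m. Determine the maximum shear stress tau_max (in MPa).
Model: a solid circular shaft in torsion, so tau_max = (2·T) / (π·r^3).
Substitute:
  tau_max = (2 × 9970) / (π × 0.0784^3)
  tau_max = 1.317 × 10⁷ Pa
Convert: tau_max = 1.317 × 10⁷ Pa = 13.17 MPa
Final answer: tau_max = 13.17 MPa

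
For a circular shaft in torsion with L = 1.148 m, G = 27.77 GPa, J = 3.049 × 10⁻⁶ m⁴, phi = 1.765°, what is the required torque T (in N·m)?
Model: a circular shaft in torsion, so phi = (T·L) / (G·J).
Solve for T: T = (phi·G·J) / L.
Convert to SI units:
  G = 27.77 GPa = 2.777 × 10¹⁰ Pa
  phi = 1.765° = 0.03081 rad
Substitute:
  T = (0.03081 × (2.777 × 10¹⁰) × (3.049 × 10⁻⁶)) / 1.148
  T = 2272 N·m
Final answer: T = 2272 N·m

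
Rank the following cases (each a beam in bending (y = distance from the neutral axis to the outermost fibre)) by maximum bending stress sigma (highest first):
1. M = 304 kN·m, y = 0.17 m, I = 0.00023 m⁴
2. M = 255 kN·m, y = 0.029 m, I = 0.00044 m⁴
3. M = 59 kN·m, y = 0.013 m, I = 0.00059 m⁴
Model: a beam in bending (y = distance from the neutral axis to the outermost fibre), so sigma = (M·y) / I (SI units).
  Case 1: sigma = (304000 × 0.17) / 0.00023 = 2.247 × 10⁸ Pa = 224.7 MPa
  Case 2: sigma = (255000 × 0.029) / 0.00044 = 1.681 × 10⁷ Pa = 16.81 MPa
  Case 3: sigma = (59000 × 0.013) / 0.00059 = 1.3 × 10⁶ Pa = 1.3 MPa
Ordering: 224.7 MPa (case 1) > 16.81 MPa (case 2) > 1.3 MPa (case 3)
Final answer: 1, 2, 3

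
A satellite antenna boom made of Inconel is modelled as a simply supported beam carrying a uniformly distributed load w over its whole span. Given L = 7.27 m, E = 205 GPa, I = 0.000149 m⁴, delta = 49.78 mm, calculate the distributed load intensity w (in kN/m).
Model: a simply supported beam carrying a uniformly distributed load w over its whole span, so delta = (5·w·L^4) / (384·E·I).
Solve for w: w = (384·delta·E·I) / (5·L^4).
Convert to SI units:
  E = 205 GPa = 2.05 × 10¹¹ Pa
  delta = 49.78 mm = 0.04978 m
Substitute:
  w = (384 × 0.04978 × (2.05 × 10¹¹) × 0.000149) / (5 × 7.27^4)
  w = 41800 N/m
Convert: w = 41800 N/m = 41.8 kN/m
Final answer: w = 41.8 kN/m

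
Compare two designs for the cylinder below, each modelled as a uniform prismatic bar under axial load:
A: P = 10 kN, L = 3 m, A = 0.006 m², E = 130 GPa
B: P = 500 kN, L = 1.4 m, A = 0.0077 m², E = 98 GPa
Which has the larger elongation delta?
Model: a uniform prismatic bar under axial load, so delta = (P·L) / (A·E) (SI units).
  A: delta = (10000 × 3) / (0.006 × (1.3 × 10¹¹)) = 3.846 × 10⁻⁵ m = 0.03846 mm
  B: delta = (500000 × 1.4) / (0.0077 × (9.8 × 10¹⁰)) = 0.0009276 m = 0.9276 mm
0.9276 mm > 0.03846 mm, so B is larger.
Final answer: B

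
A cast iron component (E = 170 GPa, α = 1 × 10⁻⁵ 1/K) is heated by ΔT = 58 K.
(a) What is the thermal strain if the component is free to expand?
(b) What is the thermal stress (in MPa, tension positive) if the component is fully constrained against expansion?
(a) Free thermal strain ε_th = α·ΔT = (1 × 10⁻⁵) × 58 = 0.00058
(b) Fully constrained, the expansion is suppressed, so σ = -E·α·ΔT. Convert E = 170 GPa = 1.7 × 10¹¹ Pa.
  σ = -(1.7 × 10¹¹) × (1 × 10⁻⁵) × 58 = -9.86 × 10⁷ Pa = -98.6 MPa (compressive)
Final answer: (a) ε_th = 0.00058, (b) σ = -98.6 MPa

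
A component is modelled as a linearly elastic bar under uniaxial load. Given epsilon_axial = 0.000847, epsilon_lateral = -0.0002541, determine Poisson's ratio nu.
Model: a linearly elastic bar under uniaxial load, so epsilon_lateral = -nu·epsilon_axial.
Solve for nu: nu = -epsilon_lateral / epsilon_axial.
Substitute:
  nu = -(-0.0002541) / 0.000847
  nu = 0.3
Final answer: nu = 0.3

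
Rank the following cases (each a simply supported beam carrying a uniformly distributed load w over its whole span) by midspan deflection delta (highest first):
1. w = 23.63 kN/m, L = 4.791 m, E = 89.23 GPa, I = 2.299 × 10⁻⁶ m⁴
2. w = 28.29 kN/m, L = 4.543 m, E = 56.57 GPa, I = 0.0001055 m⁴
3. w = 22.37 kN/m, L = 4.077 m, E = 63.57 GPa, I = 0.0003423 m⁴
Model: a simply supported beam carrying a uniformly distributed load w over its whole span, so delta = (5·w·L^4) / (384·E·I) (SI units).
  Case 1: delta = (5 × 23630 × 4.791^4) / (384 × (8.923 × 10¹⁰) × (2.299 × 10⁻⁶)) = 0.7902 m = 790.2 mm
  Case 2: delta = (5 × 28290 × 4.543^4) / (384 × (5.657 × 10¹⁰) × 0.0001055) = 0.02629 m = 26.29 mm
  Case 3: delta = (5 × 22370 × 4.077^4) / (384 × (6.357 × 10¹⁰) × 0.0003423) = 0.003698 m = 3.698 mm
Ordering: 790.2 mm (case 1) > 26.29 mm (case 2) > 3.698 mm (case 3)
Final answer: 1, 2, 3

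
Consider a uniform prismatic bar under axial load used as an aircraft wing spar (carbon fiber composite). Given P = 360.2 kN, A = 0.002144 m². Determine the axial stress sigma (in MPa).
Model: a uniform prismatic bar under axial load, so sigma = P / A.
Convert to SI units:
  P = 360.2 kN = 360200 N
Substitute:
  sigma = 360200 / 0.002144
  sigma = 1.68 × 10⁸ Pa
Convert: sigma = 1.68 × 10⁸ Pa = 168 MPa
Final answer: sigma = 168 MPa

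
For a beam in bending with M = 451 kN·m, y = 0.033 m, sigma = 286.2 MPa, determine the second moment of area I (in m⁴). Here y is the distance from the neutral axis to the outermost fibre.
Model: a beam in bending, so sigma = (M·y) / I.
Solve for I: I = (M·y) / sigma.
Convert to SI units:
  M = 451 kN·m = 451000 N·m
  sigma = 286.2 MPa = 2.862 × 10⁸ Pa
Substitute:
  I = (451000 × 0.033) / (2.862 × 10⁸)
  I = 5.2 × 10⁻⁵ m⁴
Final answer: I = 5.2 × 10⁻⁵ m⁴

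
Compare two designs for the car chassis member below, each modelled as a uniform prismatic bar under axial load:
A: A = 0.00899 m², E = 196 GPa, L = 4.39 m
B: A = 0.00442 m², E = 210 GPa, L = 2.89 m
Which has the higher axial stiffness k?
Model: a uniform prismatic bar under axial load, so k = (A·E) / L (SI units).
  A: k = (0.00899 × (1.96 × 10¹¹)) / 4.39 = 4.014 × 10⁸ N/m = 401.4 MN/m
  B: k = (0.00442 × (2.1 × 10¹¹)) / 2.89 = 3.212 × 10⁸ N/m = 321.2 MN/m
401.4 MN/m > 321.2 MN/m, so A is larger.
Final answer: A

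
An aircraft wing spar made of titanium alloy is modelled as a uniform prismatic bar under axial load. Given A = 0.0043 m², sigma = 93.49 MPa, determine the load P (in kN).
Model: a uniform prismatic bar under axial load, so sigma = P / A.
Solve for P: P = sigma·A.
Convert to SI units:
  sigma = 93.49 MPa = 9.349 × 10⁷ Pa
Substitute:
  P = (9.349 × 10⁷) × 0.0043
  P = 402000 N
Convert: P = 402000 N = 402 kN
Final answer: P = 402 kN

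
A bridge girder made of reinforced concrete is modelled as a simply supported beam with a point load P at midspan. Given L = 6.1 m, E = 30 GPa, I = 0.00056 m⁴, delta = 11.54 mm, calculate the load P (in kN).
Model: a simply supported beam with a point load P at midspan, so delta = (P·L^3) / (48·E·I).
Solve for P: P = (48·delta·E·I) / L^3.
Convert to SI units:
  E = 30 GPa = 3 × 10¹⁰ Pa
  delta = 11.54 mm = 0.01154 m
Substitute:
  P = (48 × 0.01154 × (3 × 10¹⁰) × 0.00056) / 6.1^3
  P = 41000 N
Convert: P = 41000 N = 41 kN
Final answer: P = 41 kN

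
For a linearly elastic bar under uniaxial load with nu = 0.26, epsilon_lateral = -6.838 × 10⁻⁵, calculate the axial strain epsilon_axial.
Model: a linearly elastic bar under uniaxial load, so epsilon_lateral = -nu·epsilon_axial.
Solve for epsilon_axial: epsilon_axial = -epsilon_lateral / nu.
Substitute:
  epsilon_axial = -(-6.838 × 10⁻⁵) / 0.26
  epsilon_axial = 0.000263
Final answer: epsilon_axial = 0.000263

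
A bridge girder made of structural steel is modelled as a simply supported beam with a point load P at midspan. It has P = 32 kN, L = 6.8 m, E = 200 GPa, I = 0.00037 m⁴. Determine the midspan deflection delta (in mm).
Model: a simply supported beam with a point load P at midspan, so delta = (P·L^3) / (48·E·I).
Convert to SI units:
  P = 32 kN = 32000 N
  E = 200 GPa = 2 × 10¹¹ Pa
Substitute:
  delta = (32000 × 6.8^3) / (48 × (2 × 10¹¹) × 0.00037)
  delta = 0.002833 m
Convert: delta = 0.002833 m = 2.833 mm
Final answer: delta = 2.833 mm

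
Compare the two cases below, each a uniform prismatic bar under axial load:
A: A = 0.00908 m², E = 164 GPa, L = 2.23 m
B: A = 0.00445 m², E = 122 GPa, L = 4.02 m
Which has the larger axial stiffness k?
Model: a uniform prismatic bar under axial load, so k = (A·E) / L (SI units).
  A: k = (0.00908 × (1.64 × 10¹¹)) / 2.23 = 6.678 × 10⁸ N/m = 667.8 MN/m
  B: k = (0.00445 × (1.22 × 10¹¹)) / 4.02 = 1.35 × 10⁸ N/m = 135 MN/m
667.8 MN/m > 135 MN/m, so A is larger.
Final answer: A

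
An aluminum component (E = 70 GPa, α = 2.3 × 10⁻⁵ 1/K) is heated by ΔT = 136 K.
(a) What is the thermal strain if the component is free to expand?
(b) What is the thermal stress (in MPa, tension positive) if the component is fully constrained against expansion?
(a) Free thermal strain ε_th = α·ΔT = (2.3 × 10⁻⁵) × 136 = 0.003128
(b) Fully constrained, the expansion is suppressed, so σ = -E·α·ΔT. Convert E = 70 GPa = 7 × 10¹⁰ Pa.
  σ = -(7 × 10¹⁰) × (2.3 × 10⁻⁵) × 136 = -2.19 × 10⁸ Pa = -219 MPa (compressive)
Final answer: (a) ε_th = 0.003128, (b) σ = -219 MPa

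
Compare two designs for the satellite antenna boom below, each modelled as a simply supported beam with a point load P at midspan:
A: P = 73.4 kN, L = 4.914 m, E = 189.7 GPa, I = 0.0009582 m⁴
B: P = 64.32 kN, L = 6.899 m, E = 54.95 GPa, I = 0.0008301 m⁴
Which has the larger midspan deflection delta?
Model: a simply supported beam with a point load P at midspan, so delta = (P·L^3) / (48·E·I) (SI units).
  A: delta = (73400 × 4.914^3) / (48 × (1.897 × 10¹¹) × 0.0009582) = 0.0009982 m = 0.9982 mm
  B: delta = (64320 × 6.899^3) / (48 × (5.495 × 10¹⁰) × 0.0008301) = 0.009646 m = 9.646 mm
9.646 mm > 0.9982 mm, so B is larger.
Final answer: B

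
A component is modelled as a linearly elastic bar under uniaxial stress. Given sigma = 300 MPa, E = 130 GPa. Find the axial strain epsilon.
Model: a linearly elastic bar under uniaxial stress, so epsilon = sigma / E.
Convert to SI units:
  sigma = 300 MPa = 3 × 10⁸ Pa
  E = 130 GPa = 1.3 × 10¹¹ Pa
Substitute:
  epsilon = (3 × 10⁸) / (1.3 × 10¹¹)
  epsilon = 0.002308
Final answer: epsilon = 0.002308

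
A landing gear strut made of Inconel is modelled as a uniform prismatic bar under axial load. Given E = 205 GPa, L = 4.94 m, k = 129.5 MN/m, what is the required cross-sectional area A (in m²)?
Model: a uniform prismatic bar under axial load, so k = (A·E) / L.
Solve for A: A = (k·L) / E.
Convert to SI units:
  E = 205 GPa = 2.05 × 10¹¹ Pa
  k = 129.5 MN/m = 1.295 × 10⁸ N/m
Substitute:
  A = ((1.295 × 10⁸) × 4.94) / (2.05 × 10¹¹)
  A = 0.003121 m²
Final answer: A = 0.003121 m²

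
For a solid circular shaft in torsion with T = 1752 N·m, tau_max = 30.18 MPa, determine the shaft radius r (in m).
Model: a solid circular shaft in torsion, so tau_max = (2·T) / (π·r^3).
Solve for r: r = ((2·T) / (π·tau_max))^(1/3).
Convert to SI units:
  tau_max = 30.18 MPa = 3.018 × 10⁷ Pa
Substitute:
  r = ((2 × 1752) / (π × (3.018 × 10⁷)))^(1/3)
  r = 0.03331 m
Final answer: r = 0.03331 m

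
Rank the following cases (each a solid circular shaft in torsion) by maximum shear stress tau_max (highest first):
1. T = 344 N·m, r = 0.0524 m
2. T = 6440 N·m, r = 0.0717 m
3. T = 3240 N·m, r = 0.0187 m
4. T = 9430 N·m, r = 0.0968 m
Model: a solid circular shaft in torsion, so tau_max = (2·T) / (π·r^3) (SI units).
  Case 1: tau_max = (2 × 344) / (π × 0.0524^3) = 1.522 × 10⁶ Pa = 1.522 MPa
  Case 2: tau_max = (2 × 6440) / (π × 0.0717^3) = 1.112 × 10⁷ Pa = 11.12 MPa
  Case 3: tau_max = (2 × 3240) / (π × 0.0187^3) = 3.154 × 10⁸ Pa = 315.4 MPa
  Case 4: tau_max = (2 × 9430) / (π × 0.0968^3) = 6.619 × 10⁶ Pa = 6.619 MPa
Ordering: 315.4 MPa (case 3) > 11.12 MPa (case 2) > 6.619 MPa (case 4) > 1.522 MPa (case 1)
Final answer: 3, 2, 4, 1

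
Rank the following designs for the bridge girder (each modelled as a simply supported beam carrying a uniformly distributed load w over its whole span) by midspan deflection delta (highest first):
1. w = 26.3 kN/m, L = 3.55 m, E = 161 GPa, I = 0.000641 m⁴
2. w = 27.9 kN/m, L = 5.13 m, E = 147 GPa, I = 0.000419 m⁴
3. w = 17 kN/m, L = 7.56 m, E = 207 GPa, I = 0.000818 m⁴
Model: a simply supported beam carrying a uniformly distributed load w over its whole span, so delta = (5·w·L^4) / (384·E·I) (SI units).
  Case 1: delta = (5 × 26300 × 3.55^4) / (384 × (1.61 × 10¹¹) × 0.000641) = 0.000527 m = 0.527 mm
  Case 2: delta = (5 × 27900 × 5.13^4) / (384 × (1.47 × 10¹¹) × 0.000419) = 0.004085 m = 4.085 mm
  Case 3: delta = (5 × 17000 × 7.56^4) / (384 × (2.07 × 10¹¹) × 0.000818) = 0.00427 m = 4.27 mm
Ordering: 4.27 mm (case 3) > 4.085 mm (case 2) > 0.527 mm (case 1)
Final answer: 3, 2, 1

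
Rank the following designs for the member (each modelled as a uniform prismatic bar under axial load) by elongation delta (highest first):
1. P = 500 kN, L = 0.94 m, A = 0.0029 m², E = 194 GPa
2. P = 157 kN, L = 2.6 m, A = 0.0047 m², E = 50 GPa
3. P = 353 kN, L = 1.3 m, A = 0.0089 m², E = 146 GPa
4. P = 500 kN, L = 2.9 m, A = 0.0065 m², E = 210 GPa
Model: a uniform prismatic bar under axial load, so delta = (P·L) / (A·E) (SI units).
  Case 1: delta = (500000 × 0.94) / (0.0029 × (1.94 × 10¹¹)) = 0.0008354 m = 0.8354 mm
  Case 2: delta = (157000 × 2.6) / (0.0047 × (5 × 10¹⁰)) = 0.001737 m = 1.737 mm
  Case 3: delta = (353000 × 1.3) / (0.0089 × (1.46 × 10¹¹)) = 0.0003532 m = 0.3532 mm
  Case 4: delta = (500000 × 2.9) / (0.0065 × (2.1 × 10¹¹)) = 0.001062 m = 1.062 mm
Ordering: 1.737 mm (case 2) > 1.062 mm (case 4) > 0.8354 mm (case 1) > 0.3532 mm (case 3)
Final answer: 2, 4, 1, 3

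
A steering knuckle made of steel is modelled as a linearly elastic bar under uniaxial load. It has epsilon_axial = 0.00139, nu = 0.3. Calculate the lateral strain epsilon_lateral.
Model: a linearly elastic bar under uniaxial load, so epsilon_lateral = -nu·epsilon_axial.
Substitute:
  epsilon_lateral = -(0.3 × 0.00139)
  epsilon_lateral = -0.000417
Final answer: epsilon_lateral = -0.000417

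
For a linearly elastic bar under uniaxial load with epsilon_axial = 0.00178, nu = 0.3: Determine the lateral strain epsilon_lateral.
Model: a linearly elastic bar under uniaxial load, so epsilon_lateral = -nu·epsilon_axial.
Substitute:
  epsilon_lateral = -(0.3 × 0.00178)
  epsilon_lateral = -0.000534
Final answer: epsilon_lateral = -0.000534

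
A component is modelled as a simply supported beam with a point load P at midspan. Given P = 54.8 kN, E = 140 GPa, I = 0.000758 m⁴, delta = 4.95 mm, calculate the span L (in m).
Model: a simply supported beam with a point load P at midspan, so delta = (P·L^3) / (48·E·I).
Solve for L: L = ((48·delta·E·I) / P)^(1/3).
Convert to SI units:
  P = 54.8 kN = 54800 N
  E = 140 GPa = 1.4 × 10¹¹ Pa
  delta = 4.95 mm = 0.00495 m
Substitute:
  L = ((48 × 0.00495 × (1.4 × 10¹¹) × 0.000758) / 54800)^(1/3)
  L = 7.72 m
Final answer: L = 7.72 m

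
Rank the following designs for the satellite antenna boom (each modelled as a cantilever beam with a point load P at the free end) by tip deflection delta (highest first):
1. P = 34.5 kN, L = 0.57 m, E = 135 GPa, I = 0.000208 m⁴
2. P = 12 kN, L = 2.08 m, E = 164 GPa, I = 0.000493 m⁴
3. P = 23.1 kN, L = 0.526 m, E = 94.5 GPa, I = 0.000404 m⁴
Model: a cantilever beam with a point load P at the free end, so delta = (P·L^3) / (3·E·I) (SI units).
  Case 1: delta = (34500 × 0.57^3) / (3 × (1.35 × 10¹¹) × 0.000208) = 7.584 × 10⁻⁵ m = 0.07584 mm
  Case 2: delta = (12000 × 2.08^3) / (3 × (1.64 × 10¹¹) × 0.000493) = 0.0004452 m = 0.4452 mm
  Case 3: delta = (23100 × 0.526^3) / (3 × (9.45 × 10¹⁰) × 0.000404) = 2.935 × 10⁻⁵ m = 0.02935 mm
Ordering: 0.4452 mm (case 2) > 0.07584 mm (case 1) > 0.02935 mm (case 3)
Final answer: 2, 1, 3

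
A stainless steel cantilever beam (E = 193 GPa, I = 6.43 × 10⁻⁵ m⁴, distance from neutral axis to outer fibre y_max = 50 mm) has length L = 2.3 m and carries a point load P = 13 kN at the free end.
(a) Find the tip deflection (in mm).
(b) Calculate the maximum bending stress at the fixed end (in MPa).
(a) Tip deflection of a cantilever with an end point load: δ = P·L^3 / (3·E·I). Convert P = 13 kN = 13000 N, E = 193 GPa = 1.93 × 10¹¹ Pa.
  δ = (13000 × 2.3^3) / (3 × (1.93 × 10¹¹) × (6.43 × 10⁻⁵)) = 0.004249 m = 4.249 mm
(b) Maximum bending moment at the fixed end: M = P·L = 13000 × 2.3 = 29900 N·m. Convert y_max = 50 mm = 0.05 m.
  σ = M·y_max / I = (29900 × 0.05) / (6.43 × 10⁻⁵) = 2.325 × 10⁷ Pa = 23.25 MPa
Final answer: (a) δ = 4.249 mm, (b) σ = 23.25 MPa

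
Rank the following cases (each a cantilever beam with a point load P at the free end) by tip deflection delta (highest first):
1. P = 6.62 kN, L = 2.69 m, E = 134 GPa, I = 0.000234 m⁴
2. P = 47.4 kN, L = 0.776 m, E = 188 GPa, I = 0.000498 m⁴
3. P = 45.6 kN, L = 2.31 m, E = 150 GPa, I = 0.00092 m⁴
Model: a cantilever beam with a point load P at the free end, so delta = (P·L^3) / (3·E·I) (SI units).
  Case 1: delta = (6620 × 2.69^3) / (3 × (1.34 × 10¹¹) × 0.000234) = 0.00137 m = 1.37 mm
  Case 2: delta = (47400 × 0.776^3) / (3 × (1.88 × 10¹¹) × 0.000498) = 7.886 × 10⁻⁵ m = 0.07886 mm
  Case 3: delta = (45600 × 2.31^3) / (3 × (1.5 × 10¹¹) × 0.00092) = 0.001358 m = 1.358 mm
Ordering: 1.37 mm (case 1) > 1.358 mm (case 3) > 0.07886 mm (case 2)
Final answer: 1, 3, 2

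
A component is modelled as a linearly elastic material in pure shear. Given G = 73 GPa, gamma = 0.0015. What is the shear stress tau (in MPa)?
Model: a linearly elastic material in pure shear, so tau = G·gamma.
Convert to SI units:
  G = 73 GPa = 7.3 × 10¹⁰ Pa
Substitute:
  tau = (7.3 × 10¹⁰) × 0.0015
  tau = 1.095 × 10⁸ Pa
Convert: tau = 1.095 × 10⁸ Pa = 109.5 MPa
Final answer: tau = 109.5 MPa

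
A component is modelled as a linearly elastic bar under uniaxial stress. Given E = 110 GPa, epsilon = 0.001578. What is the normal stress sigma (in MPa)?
Model: a linearly elastic bar under uniaxial stress, so sigma = E·epsilon.
Convert to SI units:
  E = 110 GPa = 1.1 × 10¹¹ Pa
Substitute:
  sigma = (1.1 × 10¹¹) × 0.001578
  sigma = 1.736 × 10⁸ Pa
Convert: sigma = 1.736 × 10⁸ Pa = 173.6 MPa
Final answer: sigma = 173.6 MPa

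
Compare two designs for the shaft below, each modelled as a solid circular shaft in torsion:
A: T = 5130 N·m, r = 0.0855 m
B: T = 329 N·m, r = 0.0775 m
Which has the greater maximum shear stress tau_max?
Model: a solid circular shaft in torsion, so tau_max = (2·T) / (π·r^3) (SI units).
  A: tau_max = (2 × 5130) / (π × 0.0855^3) = 5.225 × 10⁶ Pa = 5.225 MPa
  B: tau_max = (2 × 329) / (π × 0.0775^3) = 450000 Pa = 0.45 MPa
5.225 MPa > 0.45 MPa, so A is larger.
Final answer: A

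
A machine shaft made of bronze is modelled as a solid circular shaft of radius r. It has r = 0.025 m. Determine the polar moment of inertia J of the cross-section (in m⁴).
Model: a solid circular shaft of radius r, so J = (π·r^4) / 2.
Substitute:
  J = (π × 0.025^4) / 2
  J = 6.136 × 10⁻⁷ m⁴
Final answer: J = 6.136 × 10⁻⁷ m⁴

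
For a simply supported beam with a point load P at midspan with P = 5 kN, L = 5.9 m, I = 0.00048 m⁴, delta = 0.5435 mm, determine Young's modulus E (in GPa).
Model: a simply supported beam with a point load P at midspan, so delta = (P·L^3) / (48·E·I).
Solve for E: E = (P·L^3) / (48·delta·I).
Convert to SI units:
  P = 5 kN = 5000 N
  delta = 0.5435 mm = 0.0005435 m
Substitute:
  E = (5000 × 5.9^3) / (48 × 0.0005435 × 0.00048)
  E = 8.201 × 10¹⁰ Pa
Convert: E = 8.201 × 10¹⁰ Pa = 82.01 GPa
Final answer: E = 82.01 GPa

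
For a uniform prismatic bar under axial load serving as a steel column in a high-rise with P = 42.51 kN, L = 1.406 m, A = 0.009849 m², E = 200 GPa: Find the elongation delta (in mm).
Model: a uniform prismatic bar under axial load, so delta = (P·L) / (A·E).
Convert to SI units:
  P = 42.51 kN = 42510 N
  E = 200 GPa = 2 × 10¹¹ Pa
Substitute:
  delta = (42510 × 1.406) / (0.009849 × (2 × 10¹¹))
  delta = 3.034 × 10⁻⁵ m
Convert: delta = 3.034 × 10⁻⁵ m = 0.03034 mm
Final answer: delta = 0.03034 mm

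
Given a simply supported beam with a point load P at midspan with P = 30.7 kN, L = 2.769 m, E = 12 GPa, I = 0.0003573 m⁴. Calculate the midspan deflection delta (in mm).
Model: a simply supported beam with a point load P at midspan, so delta = (P·L^3) / (48·E·I).
Convert to SI units:
  P = 30.7 kN = 30700 N
  E = 12 GPa = 1.2 × 10¹⁰ Pa
Substitute:
  delta = (30700 × 2.769^3) / (48 × (1.2 × 10¹⁰) × 0.0003573)
  delta = 0.003167 m
Convert: delta = 0.003167 m = 3.167 mm
Final answer: delta = 3.167 mm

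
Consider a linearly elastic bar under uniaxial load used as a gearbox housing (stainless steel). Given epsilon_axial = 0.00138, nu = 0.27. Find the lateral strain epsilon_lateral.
Model: a linearly elastic bar under uniaxial load, so epsilon_lateral = -nu·epsilon_axial.
Substitute:
  epsilon_lateral = -(0.27 × 0.00138)
  epsilon_lateral = -0.0003726
Final answer: epsilon_lateral = -0.0003726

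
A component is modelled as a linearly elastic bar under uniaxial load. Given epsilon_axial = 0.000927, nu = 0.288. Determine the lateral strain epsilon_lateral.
Model: a linearly elastic bar under uniaxial load, so epsilon_lateral = -nu·epsilon_axial.
Substitute:
  epsilon_lateral = -(0.288 × 0.000927)
  epsilon_lateral = -0.000267
Final answer: epsilon_lateral = -0.000267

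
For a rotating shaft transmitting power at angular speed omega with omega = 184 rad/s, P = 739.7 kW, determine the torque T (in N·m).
Model: a rotating shaft transmitting power at angular speed omega, so P = T·omega.
Solve for T: T = P / omega.
Convert to SI units:
  P = 739.7 kW = 739700 W
Substitute:
  T = 739700 / 184
  T = 4020 N·m
Final answer: T = 4020 N·m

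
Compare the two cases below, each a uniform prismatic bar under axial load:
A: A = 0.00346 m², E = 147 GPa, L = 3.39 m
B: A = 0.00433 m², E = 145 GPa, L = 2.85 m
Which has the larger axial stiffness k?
Model: a uniform prismatic bar under axial load, so k = (A·E) / L (SI units).
  A: k = (0.00346 × (1.47 × 10¹¹)) / 3.39 = 1.5 × 10⁸ N/m = 150 MN/m
  B: k = (0.00433 × (1.45 × 10¹¹)) / 2.85 = 2.203 × 10⁸ N/m = 220.3 MN/m
220.3 MN/m > 150 MN/m, so B is larger.
Final answer: B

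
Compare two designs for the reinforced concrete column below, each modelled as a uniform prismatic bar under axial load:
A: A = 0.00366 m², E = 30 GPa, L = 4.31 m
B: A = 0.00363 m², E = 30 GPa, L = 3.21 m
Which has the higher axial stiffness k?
Model: a uniform prismatic bar under axial load, so k = (A·E) / L (SI units).
  A: k = (0.00366 × (3 × 10¹⁰)) / 4.31 = 2.548 × 10⁷ N/m = 25.48 MN/m
  B: k = (0.00363 × (3 × 10¹⁰)) / 3.21 = 3.393 × 10⁷ N/m = 33.93 MN/m
33.93 MN/m > 25.48 MN/m, so B is larger.
Final answer: B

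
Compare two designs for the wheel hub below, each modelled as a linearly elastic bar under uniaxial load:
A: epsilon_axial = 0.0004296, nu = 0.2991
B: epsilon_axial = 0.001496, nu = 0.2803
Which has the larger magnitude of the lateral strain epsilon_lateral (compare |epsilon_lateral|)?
Model: a linearly elastic bar under uniaxial load, so epsilon_lateral = -nu·epsilon_axial (SI units).
  A: epsilon_lateral = -(0.2991 × 0.0004296) = -0.0001285
  B: epsilon_lateral = -(0.2803 × 0.001496) = -0.0004193
|epsilon_lateral|: A = 0.0001285, B = 0.0004193, so B is larger in magnitude.
Final answer: B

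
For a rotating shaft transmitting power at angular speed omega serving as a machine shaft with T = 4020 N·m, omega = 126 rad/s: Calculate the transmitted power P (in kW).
Model: a rotating shaft transmitting power at angular speed omega, so P = T·omega.
Substitute:
  P = 4020 × 126
  P = 506500 W
Convert: P = 506500 W = 506.5 kW
Final answer: P = 506.5 kW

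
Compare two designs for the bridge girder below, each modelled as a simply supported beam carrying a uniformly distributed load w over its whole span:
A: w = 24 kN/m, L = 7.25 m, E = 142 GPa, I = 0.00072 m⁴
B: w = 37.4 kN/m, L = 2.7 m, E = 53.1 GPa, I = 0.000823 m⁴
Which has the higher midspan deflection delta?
Model: a simply supported beam carrying a uniformly distributed load w over its whole span, so delta = (5·w·L^4) / (384·E·I) (SI units).
  A: delta = (5 × 24000 × 7.25^4) / (384 × (1.42 × 10¹¹) × 0.00072) = 0.008445 m = 8.445 mm
  B: delta = (5 × 37400 × 2.7^4) / (384 × (5.31 × 10¹⁰) × 0.000823) = 0.0005922 m = 0.5922 mm
8.445 mm > 0.5922 mm, so A is larger.
Final answer: A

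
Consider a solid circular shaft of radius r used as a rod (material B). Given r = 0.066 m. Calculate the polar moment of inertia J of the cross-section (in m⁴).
Model: a solid circular shaft of radius r, so J = (π·r^4) / 2.
Substitute:
  J = (π × 0.066^4) / 2
  J = 2.981 × 10⁻⁵ m⁴
Final answer: J = 2.981 × 10⁻⁵ m⁴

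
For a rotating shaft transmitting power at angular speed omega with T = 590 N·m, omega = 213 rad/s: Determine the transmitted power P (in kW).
Model: a rotating shaft transmitting power at angular speed omega, so P = T·omega.
Substitute:
  P = 590 × 213
  P = 125700 W
Convert: P = 125700 W = 125.7 kW
Final answer: P = 125.7 kW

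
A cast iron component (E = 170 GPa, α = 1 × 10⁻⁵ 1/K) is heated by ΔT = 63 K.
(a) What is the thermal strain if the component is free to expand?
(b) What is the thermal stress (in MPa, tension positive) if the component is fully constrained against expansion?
(a) Free thermal strain ε_th = α·ΔT = (1 × 10⁻⁵) × 63 = 0.00063
(b) Fully constrained, the expansion is suppressed, so σ = -E·α·ΔT. Convert E = 170 GPa = 1.7 × 10¹¹ Pa.
  σ = -(1.7 × 10¹¹) × (1 × 10⁻⁵) × 63 = -1.071 × 10⁸ Pa = -107.1 MPa (compressive)
Final answer: (a) ε_th = 0.00063, (b) σ = -107.1 MPa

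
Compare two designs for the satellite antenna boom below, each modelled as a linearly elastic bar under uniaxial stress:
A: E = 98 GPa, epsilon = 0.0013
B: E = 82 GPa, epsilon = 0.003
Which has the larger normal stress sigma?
Model: a linearly elastic bar under uniaxial stress, so sigma = E·epsilon (SI units).
  A: sigma = (9.8 × 10¹⁰) × 0.0013 = 1.274 × 10⁸ Pa = 127.4 MPa
  B: sigma = (8.2 × 10¹⁰) × 0.003 = 2.46 × 10⁸ Pa = 246 MPa
246 MPa > 127.4 MPa, so B is larger.
Final answer: B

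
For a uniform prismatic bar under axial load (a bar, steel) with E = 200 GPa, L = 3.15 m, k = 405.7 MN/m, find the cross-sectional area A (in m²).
Model: a uniform prismatic bar under axial load, so k = (A·E) / L.
Solve for A: A = (k·L) / E.
Convert to SI units:
  E = 200 GPa = 2 × 10¹¹ Pa
  k = 405.7 MN/m = 4.057 × 10⁸ N/m
Substitute:
  A = ((4.057 × 10⁸) × 3.15) / (2 × 10¹¹)
  A = 0.00639 m²
Final answer: A = 0.00639 m²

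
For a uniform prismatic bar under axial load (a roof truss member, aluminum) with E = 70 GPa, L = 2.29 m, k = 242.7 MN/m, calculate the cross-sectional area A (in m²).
Model: a uniform prismatic bar under axial load, so k = (A·E) / L.
Solve for A: A = (k·L) / E.
Convert to SI units:
  E = 70 GPa = 7 × 10¹⁰ Pa
  k = 242.7 MN/m = 2.427 × 10⁸ N/m
Substitute:
  A = ((2.427 × 10⁸) × 2.29) / (7 × 10¹⁰)
  A = 0.00794 m²
Final answer: A = 0.00794 m²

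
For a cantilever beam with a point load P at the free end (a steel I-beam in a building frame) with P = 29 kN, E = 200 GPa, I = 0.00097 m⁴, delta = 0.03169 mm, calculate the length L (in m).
Model: a cantilever beam with a point load P at the free end, so delta = (P·L^3) / (3·E·I).
Solve for L: L = ((3·delta·E·I) / P)^(1/3).
Convert to SI units:
  P = 29 kN = 29000 N
  E = 200 GPa = 2 × 10¹¹ Pa
  delta = 0.03169 mm = 3.169 × 10⁻⁵ m
Substitute:
  L = ((3 × (3.169 × 10⁻⁵) × (2 × 10¹¹) × 0.00097) / 29000)^(1/3)
  L = 0.86 m
Final answer: L = 0.86 m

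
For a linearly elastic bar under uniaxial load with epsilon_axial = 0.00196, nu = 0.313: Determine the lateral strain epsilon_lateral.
Model: a linearly elastic bar under uniaxial load, so epsilon_lateral = -nu·epsilon_axial.
Substitute:
  epsilon_lateral = -(0.313 × 0.00196)
  epsilon_lateral = -0.0006135
Final answer: epsilon_lateral = -0.0006135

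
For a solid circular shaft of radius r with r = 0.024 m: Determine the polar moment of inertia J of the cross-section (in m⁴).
Model: a solid circular shaft of radius r, so J = (π·r^4) / 2.
Substitute:
  J = (π × 0.024^4) / 2
  J = 5.212 × 10⁻⁷ m⁴
Final answer: J = 5.212 × 10⁻⁷ m⁴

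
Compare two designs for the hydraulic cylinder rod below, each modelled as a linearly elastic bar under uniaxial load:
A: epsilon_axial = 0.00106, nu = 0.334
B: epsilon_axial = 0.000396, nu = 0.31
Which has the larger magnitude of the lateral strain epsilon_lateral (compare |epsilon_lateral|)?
Model: a linearly elastic bar under uniaxial load, so epsilon_lateral = -nu·epsilon_axial (SI units).
  A: epsilon_lateral = -(0.334 × 0.00106) = -0.000354
  B: epsilon_lateral = -(0.31 × 0.000396) = -0.0001228
|epsilon_lateral|: A = 0.000354, B = 0.0001228, so A is larger in magnitude.
Final answer: A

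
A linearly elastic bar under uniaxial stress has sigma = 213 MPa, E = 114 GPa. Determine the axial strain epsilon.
Model: a linearly elastic bar under uniaxial stress, so epsilon = sigma / E.
Convert to SI units:
  sigma = 213 MPa = 2.13 × 10⁸ Pa
  E = 114 GPa = 1.14 × 10¹¹ Pa
Substitute:
  epsilon = (2.13 × 10⁸) / (1.14 × 10¹¹)
  epsilon = 0.001868
Final answer: epsilon = 0.001868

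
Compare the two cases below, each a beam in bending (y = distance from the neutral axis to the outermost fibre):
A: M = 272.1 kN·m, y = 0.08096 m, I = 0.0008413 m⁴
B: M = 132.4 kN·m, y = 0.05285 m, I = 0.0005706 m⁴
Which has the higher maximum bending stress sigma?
Model: a beam in bending (y = distance from the neutral axis to the outermost fibre), so sigma = (M·y) / I (SI units).
  A: sigma = (272100 × 0.08096) / 0.0008413 = 2.618 × 10⁷ Pa = 26.18 MPa
  B: sigma = (132400 × 0.05285) / 0.0005706 = 1.226 × 10⁷ Pa = 12.26 MPa
26.18 MPa > 12.26 MPa, so A is larger.
Final answer: A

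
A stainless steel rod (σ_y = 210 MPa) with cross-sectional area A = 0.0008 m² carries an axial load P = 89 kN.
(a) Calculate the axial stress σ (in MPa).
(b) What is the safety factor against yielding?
(a) Axial stress σ = P/A. Convert P = 89 kN = 89000 N.
  σ = 89000 / 0.0008 = 1.112 × 10⁸ Pa = 111.2 MPa
(b) Safety factor SF = σ_y/σ = 210 / 111.2 = 1.888
Final answer: (a) σ = 111.2 MPa, (b) SF = 1.888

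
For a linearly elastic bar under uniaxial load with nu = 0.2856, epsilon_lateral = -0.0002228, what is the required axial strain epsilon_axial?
Model: a linearly elastic bar under uniaxial load, so epsilon_lateral = -nu·epsilon_axial.
Solve for epsilon_axial: epsilon_axial = -epsilon_lateral / nu.
Substitute:
  epsilon_axial = -(-0.0002228) / 0.2856
  epsilon_axial = 0.0007801
Final answer: epsilon_axial = 0.0007801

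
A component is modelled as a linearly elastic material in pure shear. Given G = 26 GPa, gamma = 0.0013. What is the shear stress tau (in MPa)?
Model: a linearly elastic material in pure shear, so tau = G·gamma.
Convert to SI units:
  G = 26 GPa = 2.6 × 10¹⁰ Pa
Substitute:
  tau = (2.6 × 10¹⁰) × 0.0013
  tau = 3.38 × 10⁷ Pa
Convert: tau = 3.38 × 10⁷ Pa = 33.8 MPa
Final answer: tau = 33.8 MPa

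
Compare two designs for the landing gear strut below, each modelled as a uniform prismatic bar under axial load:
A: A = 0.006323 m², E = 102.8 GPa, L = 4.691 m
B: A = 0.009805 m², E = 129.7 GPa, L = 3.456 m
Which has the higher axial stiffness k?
Model: a uniform prismatic bar under axial load, so k = (A·E) / L (SI units).
  A: k = (0.006323 × (1.028 × 10¹¹)) / 4.691 = 1.386 × 10⁸ N/m = 138.6 MN/m
  B: k = (0.009805 × (1.297 × 10¹¹)) / 3.456 = 3.68 × 10⁸ N/m = 368 MN/m
368 MN/m > 138.6 MN/m, so B is larger.
Final answer: B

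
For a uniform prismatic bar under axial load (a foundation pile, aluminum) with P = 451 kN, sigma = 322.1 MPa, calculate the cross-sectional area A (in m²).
Model: a uniform prismatic bar under axial load, so sigma = P / A.
Solve for A: A = P / sigma.
Convert to SI units:
  P = 451 kN = 451000 N
  sigma = 322.1 MPa = 3.221 × 10⁸ Pa
Substitute:
  A = 451000 / (3.221 × 10⁸)
  A = 0.0014 m²
Final answer: A = 0.0014 m²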